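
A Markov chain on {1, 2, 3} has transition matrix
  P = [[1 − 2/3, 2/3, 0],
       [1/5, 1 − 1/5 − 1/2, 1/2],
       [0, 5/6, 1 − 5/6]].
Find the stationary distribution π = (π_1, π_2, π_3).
π = (3/19, 10/19, 6/19)

This is a birth-death chain on three states, which satisfies detailed balance: π_1 · P_{12} = π_2 · P_{21} and π_2 · P_{23} = π_3 · P_{32}.
From π_1 · 2/3 = π_2 · 1/5: π_2/π_1 = (2/3)/(1/5) = 10/3.
From π_2 · 1/2 = π_3 · 5/6: π_3/π_2 = (1/2)/(5/6) = 3/5.
Take π_1 proportional to 1; then unnormalized π = (1, 10/3, 2). Normalize by dividing by the sum 19/3:
  π = (3/19, 10/19, 6/19).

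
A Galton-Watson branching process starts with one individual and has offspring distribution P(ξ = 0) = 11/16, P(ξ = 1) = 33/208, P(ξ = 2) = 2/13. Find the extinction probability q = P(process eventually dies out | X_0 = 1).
q = 1

Mean offspring μ = 0·11/16 + 1·33/208 + 2·2/13 = 97/208 ≤ 1. For μ ≤ 1 with offspring not concentrated at 1, the Galton-Watson process goes extinct almost surely, so q = 1.
(Algebraic check: The pgf is f(s) = 11/16 + 33/208·s + 2/13·s². The extinction probability q is the smallest fixed point of f in [0, 1]. Setting s = f(s):
  2/13·s² + (33/208 − 1)·s + 11/16 = 0
  2/13·s² − (11/16 + 2/13)·s + 11/16 = 0
which factors as (s − 1)·(2/13·s − 11/16) = 0, giving roots s = 1 and s = (11/16)/(2/13) = 143/32. Since 143/32 ≥ 1, the smallest root in [0, 1] is s = 1.)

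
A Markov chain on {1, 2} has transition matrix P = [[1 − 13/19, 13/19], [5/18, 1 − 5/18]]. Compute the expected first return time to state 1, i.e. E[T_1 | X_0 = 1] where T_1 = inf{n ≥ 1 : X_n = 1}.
E[T_1 | X_0 = 1] = 1/π_1 = 329/95

For an irreducible recurrent Markov chain with stationary distribution π, E[T_i | X_0 = i] = 1/π_i (Kac's formula). Here π_1 = (5/18)/(13/19 + 5/18) = (5/18)/(329/342) = 95/329, so E[T_1 | X_0 = 1] = 1/π_1 = (13/19 + 5/18)/(5/18) = (329/342)/(5/18) = 329/95.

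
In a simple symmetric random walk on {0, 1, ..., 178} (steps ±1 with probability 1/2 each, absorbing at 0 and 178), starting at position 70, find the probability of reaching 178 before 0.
P(hit 178 before 0) = 70/178 = 35/89

Let u_k = P(hit 178 before 0 | start at k). Then u_0 = 0, u_178 = 1, and u_k = u_{k-1}/2 + u_{k+1}/2 for 1 ≤ k ≤ 177. This harmonic recurrence is solved by u_k = k/178, giving u_70 = 70/178 = 35/89.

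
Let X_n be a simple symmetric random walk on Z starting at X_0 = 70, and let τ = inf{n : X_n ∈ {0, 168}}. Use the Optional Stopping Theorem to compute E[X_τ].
E[X_τ] = 70

X_n is a martingale and τ is a bounded-mean stopping time (indeed τ is finite a.s. with bounded expectation since the walk is in a bounded region). By the OST, E[X_τ] = E[X_0] = 70. Equivalently: E[X_τ] = 168 · P(hit 168 first) + 0 · P(hit 0 first) = 168 · (70/168) = 70.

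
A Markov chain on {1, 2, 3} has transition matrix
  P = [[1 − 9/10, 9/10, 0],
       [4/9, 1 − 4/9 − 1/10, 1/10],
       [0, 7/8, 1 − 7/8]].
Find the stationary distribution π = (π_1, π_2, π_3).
π = (1400/4559, 2835/4559, 324/4559)

This is a birth-death chain on three states, which satisfies detailed balance: π_1 · P_{12} = π_2 · P_{21} and π_2 · P_{23} = π_3 · P_{32}.
From π_1 · 9/10 = π_2 · 4/9: π_2/π_1 = (9/10)/(4/9) = 81/40.
From π_2 · 1/10 = π_3 · 7/8: π_3/π_2 = (1/10)/(7/8) = 4/35.
Take π_1 proportional to 1; then unnormalized π = (1, 81/40, 81/350). Normalize by dividing by the sum 4559/1400:
  π = (1400/4559, 2835/4559, 324/4559).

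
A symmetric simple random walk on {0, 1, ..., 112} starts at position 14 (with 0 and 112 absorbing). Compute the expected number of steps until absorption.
E[τ | X_0 = 14] = 1372

Let v_k = E[τ | X_0 = k]. Boundary: v_0 = v_112 = 0. Recurrence: v_k = 1 + (v_{k-1} + v_{k+1})/2 for 1 ≤ k ≤ 111. The particular solution to v_k − (v_{k-1} + v_{k+1})/2 = 1 is v_k = −k^2. Adding homogeneous solution A + B k and matching boundaries gives v_k = k (112 − k). Substituting k = 14: v_14 = 14 · 98 = 1372.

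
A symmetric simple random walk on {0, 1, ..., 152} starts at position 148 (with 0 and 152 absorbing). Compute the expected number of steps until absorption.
E[τ | X_0 = 148] = 592

Let v_k = E[τ | X_0 = k]. Boundary: v_0 = v_152 = 0. Recurrence: v_k = 1 + (v_{k-1} + v_{k+1})/2 for 1 ≤ k ≤ 151. The particular solution to v_k − (v_{k-1} + v_{k+1})/2 = 1 is v_k = −k^2. Adding homogeneous solution A + B k and matching boundaries gives v_k = k (152 − k). Substituting k = 148: v_148 = 148 · 4 = 592.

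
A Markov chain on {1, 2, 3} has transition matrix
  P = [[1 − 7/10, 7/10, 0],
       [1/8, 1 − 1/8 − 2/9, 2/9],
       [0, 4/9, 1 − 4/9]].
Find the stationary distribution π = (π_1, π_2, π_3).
π = (5/47, 28/47, 14/47)

This is a birth-death chain on three states, which satisfies detailed balance: π_1 · P_{12} = π_2 · P_{21} and π_2 · P_{23} = π_3 · P_{32}.
From π_1 · 7/10 = π_2 · 1/8: π_2/π_1 = (7/10)/(1/8) = 28/5.
From π_2 · 2/9 = π_3 · 4/9: π_3/π_2 = (2/9)/(4/9) = 1/2.
Take π_1 proportional to 1; then unnormalized π = (1, 28/5, 14/5). Normalize by dividing by the sum 47/5:
  π = (5/47, 28/47, 14/47).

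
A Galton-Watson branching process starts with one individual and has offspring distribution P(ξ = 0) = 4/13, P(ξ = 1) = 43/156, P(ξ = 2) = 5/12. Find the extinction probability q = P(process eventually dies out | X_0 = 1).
q = 48/65

The pgf is f(s) = 4/13 + 43/156·s + 5/12·s². The extinction probability q is the smallest fixed point of f in [0, 1]. Setting s = f(s):
  5/12·s² + (43/156 − 1)·s + 4/13 = 0
  5/12·s² − (4/13 + 5/12)·s + 4/13 = 0
which factors as (s − 1)·(5/12·s − 4/13) = 0, giving roots s = 1 and s = (4/13)/(5/12) = 48/65.
Mean offspring μ = 43/156 + 2·5/12 = 173/156 > 1 (supercritical), so q < 1. The extinction probability is the smaller root: q = (4/13)/(5/12) = 48/65.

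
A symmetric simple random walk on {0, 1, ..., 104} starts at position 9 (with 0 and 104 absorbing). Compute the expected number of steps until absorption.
E[τ | X_0 = 9] = 855

Let v_k = E[τ | X_0 = k]. Boundary: v_0 = v_104 = 0. Recurrence: v_k = 1 + (v_{k-1} + v_{k+1})/2 for 1 ≤ k ≤ 103. The particular solution to v_k − (v_{k-1} + v_{k+1})/2 = 1 is v_k = −k^2. Adding homogeneous solution A + B k and matching boundaries gives v_k = k (104 − k). Substituting k = 9: v_9 = 9 · 95 = 855.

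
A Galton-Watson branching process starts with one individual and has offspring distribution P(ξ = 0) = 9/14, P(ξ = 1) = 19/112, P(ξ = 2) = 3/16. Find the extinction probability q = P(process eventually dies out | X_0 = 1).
q = 1

Mean offspring μ = 0·9/14 + 1·19/112 + 2·3/16 = 61/112 ≤ 1. For μ ≤ 1 with offspring not concentrated at 1, the Galton-Watson process goes extinct almost surely, so q = 1.
(Algebraic check: The pgf is f(s) = 9/14 + 19/112·s + 3/16·s². The extinction probability q is the smallest fixed point of f in [0, 1]. Setting s = f(s):
  3/16·s² + (19/112 − 1)·s + 9/14 = 0
  3/16·s² − (9/14 + 3/16)·s + 9/14 = 0
which factors as (s − 1)·(3/16·s − 9/14) = 0, giving roots s = 1 and s = (9/14)/(3/16) = 24/7. Since 24/7 ≥ 1, the smallest root in [0, 1] is s = 1.)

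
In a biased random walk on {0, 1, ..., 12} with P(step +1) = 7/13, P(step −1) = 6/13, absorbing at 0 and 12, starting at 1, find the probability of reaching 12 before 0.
P(hit 12 before 0) = (1 − (6/7)^1) / (1 − (6/7)^12) = 1977326743/11664504865

Let u_k denote P(reach 12 before 0 | start at k). Boundary: u_0 = 0, u_12 = 1. Recurrence: u_k = 7/13·u_{k+1} + 6/13·u_{k-1} for 1 ≤ k ≤ 11. Try u_k = A + B·r^k with r = q/p = (6/13)/(7/13) = 6/7. Substitution satisfies the recurrence; boundary conditions give:
  u_k = (1 − r^k) / (1 − r^N) = (1 − (6/7)^1) / (1 − (6/7)^12) = 1977326743/11664504865.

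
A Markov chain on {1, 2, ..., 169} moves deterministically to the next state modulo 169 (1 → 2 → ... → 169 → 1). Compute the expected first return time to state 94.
E[T_94 | X_0 = 94] = 169

The chain cycles deterministically, so starting at state 94 it returns in exactly 169 steps. Equivalently, the stationary distribution is uniform π_j = 1/169 for every state j, so by Kac's formula E[T_94] = 1/π_94 = 169.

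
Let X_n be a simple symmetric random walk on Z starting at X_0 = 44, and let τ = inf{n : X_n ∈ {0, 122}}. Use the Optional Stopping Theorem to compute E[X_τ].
E[X_τ] = 44

X_n is a martingale and τ is a bounded-mean stopping time (indeed τ is finite a.s. with bounded expectation since the walk is in a bounded region). By the OST, E[X_τ] = E[X_0] = 44. Equivalently: E[X_τ] = 122 · P(hit 122 first) + 0 · P(hit 0 first) = 122 · (44/122) = 44.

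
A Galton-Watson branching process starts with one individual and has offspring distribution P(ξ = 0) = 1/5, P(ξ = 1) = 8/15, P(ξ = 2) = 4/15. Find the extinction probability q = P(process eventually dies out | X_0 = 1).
q = 3/4

The pgf is f(s) = 1/5 + 8/15·s + 4/15·s². The extinction probability q is the smallest fixed point of f in [0, 1]. Setting s = f(s):
  4/15·s² + (8/15 − 1)·s + 1/5 = 0
  4/15·s² − (1/5 + 4/15)·s + 1/5 = 0
which factors as (s − 1)·(4/15·s − 1/5) = 0, giving roots s = 1 and s = (1/5)/(4/15) = 3/4.
Mean offspring μ = 8/15 + 2·4/15 = 16/15 > 1 (supercritical), so q < 1. The extinction probability is the smaller root: q = (1/5)/(4/15) = 3/4.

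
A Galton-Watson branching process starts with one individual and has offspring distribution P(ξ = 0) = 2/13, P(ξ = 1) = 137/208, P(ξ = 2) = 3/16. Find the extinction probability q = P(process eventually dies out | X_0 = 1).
q = 32/39

The pgf is f(s) = 2/13 + 137/208·s + 3/16·s². The extinction probability q is the smallest fixed point of f in [0, 1]. Setting s = f(s):
  3/16·s² + (137/208 − 1)·s + 2/13 = 0
  3/16·s² − (2/13 + 3/16)·s + 2/13 = 0
which factors as (s − 1)·(3/16·s − 2/13) = 0, giving roots s = 1 and s = (2/13)/(3/16) = 32/39.
Mean offspring μ = 137/208 + 2·3/16 = 215/208 > 1 (supercritical), so q < 1. The extinction probability is the smaller root: q = (2/13)/(3/16) = 32/39.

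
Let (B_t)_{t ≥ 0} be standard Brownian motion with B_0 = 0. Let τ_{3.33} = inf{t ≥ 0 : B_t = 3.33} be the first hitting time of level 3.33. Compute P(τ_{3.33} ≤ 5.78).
P(τ_{3.33} ≤ 5.78) = 2(1 − Φ(3.33/√5.78)) = 2(1 − Φ(1.3851)) ≈ 0.1660

By the reflection principle for standard BM, P(τ_b ≤ t) = 2 · P(B_t ≥ b). Since B_t ~ N(0, t), P(B_t ≥ 3.33) = 1 − Φ(3.33/√t) = 1 − Φ(3.33/√5.78) = 1 − Φ(1.3851) ≈ 0.08301. Doubling: P(τ_{3.33} ≤ 5.78) ≈ 2 · 0.08301 = 0.16602 ≈ 0.1660.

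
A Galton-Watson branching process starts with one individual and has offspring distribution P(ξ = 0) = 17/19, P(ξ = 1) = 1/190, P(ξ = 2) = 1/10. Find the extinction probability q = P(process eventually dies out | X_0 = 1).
q = 1

Mean offspring μ = 0·17/19 + 1·1/190 + 2·1/10 = 39/190 ≤ 1. For μ ≤ 1 with offspring not concentrated at 1, the Galton-Watson process goes extinct almost surely, so q = 1.
(Algebraic check: The pgf is f(s) = 17/19 + 1/190·s + 1/10·s². The extinction probability q is the smallest fixed point of f in [0, 1]. Setting s = f(s):
  1/10·s² + (1/190 − 1)·s + 17/19 = 0
  1/10·s² − (17/19 + 1/10)·s + 17/19 = 0
which factors as (s − 1)·(1/10·s − 17/19) = 0, giving roots s = 1 and s = (17/19)/(1/10) = 170/19. Since 170/19 ≥ 1, the smallest root in [0, 1] is s = 1.)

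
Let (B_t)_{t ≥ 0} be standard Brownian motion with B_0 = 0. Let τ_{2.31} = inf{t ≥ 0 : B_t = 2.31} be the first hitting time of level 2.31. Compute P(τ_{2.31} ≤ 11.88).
P(τ_{2.31} ≤ 11.88) = 2(1 − Φ(2.31/√11.88)) = 2(1 − Φ(0.6702)) ≈ 0.5027

By the reflection principle for standard BM, P(τ_b ≤ t) = 2 · P(B_t ≥ b). Since B_t ~ N(0, t), P(B_t ≥ 2.31) = 1 − Φ(2.31/√t) = 1 − Φ(2.31/√11.88) = 1 − Φ(0.6702) ≈ 0.25137. Doubling: P(τ_{2.31} ≤ 11.88) ≈ 2 · 0.25137 = 0.50274 ≈ 0.5027.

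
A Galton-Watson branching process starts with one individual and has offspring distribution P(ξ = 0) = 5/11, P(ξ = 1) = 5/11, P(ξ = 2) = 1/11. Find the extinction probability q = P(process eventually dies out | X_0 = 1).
q = 1

Mean offspring μ = 0·5/11 + 1·5/11 + 2·1/11 = 7/11 ≤ 1. For μ ≤ 1 with offspring not concentrated at 1, the Galton-Watson process goes extinct almost surely, so q = 1.
(Algebraic check: The pgf is f(s) = 5/11 + 5/11·s + 1/11·s². The extinction probability q is the smallest fixed point of f in [0, 1]. Setting s = f(s):
  1/11·s² + (5/11 − 1)·s + 5/11 = 0
  1/11·s² − (5/11 + 1/11)·s + 5/11 = 0
which factors as (s − 1)·(1/11·s − 5/11) = 0, giving roots s = 1 and s = (5/11)/(1/11) = 5. Since 5 ≥ 1, the smallest root in [0, 1] is s = 1.)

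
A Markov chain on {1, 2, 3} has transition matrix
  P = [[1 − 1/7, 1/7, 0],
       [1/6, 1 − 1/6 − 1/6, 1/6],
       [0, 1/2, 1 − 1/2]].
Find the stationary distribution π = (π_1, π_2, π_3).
π = (7/15, 2/5, 2/15)

This is a birth-death chain on three states, which satisfies detailed balance: π_1 · P_{12} = π_2 · P_{21} and π_2 · P_{23} = π_3 · P_{32}.
From π_1 · 1/7 = π_2 · 1/6: π_2/π_1 = (1/7)/(1/6) = 6/7.
From π_2 · 1/6 = π_3 · 1/2: π_3/π_2 = (1/6)/(1/2) = 1/3.
Take π_1 proportional to 1; then unnormalized π = (1, 6/7, 2/7). Normalize by dividing by the sum 15/7:
  π = (7/15, 2/5, 2/15).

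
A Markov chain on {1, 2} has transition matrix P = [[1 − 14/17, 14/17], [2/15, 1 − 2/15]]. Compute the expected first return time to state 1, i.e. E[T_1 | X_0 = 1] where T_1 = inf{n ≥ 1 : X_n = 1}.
E[T_1 | X_0 = 1] = 1/π_1 = 122/17

For an irreducible recurrent Markov chain with stationary distribution π, E[T_i | X_0 = i] = 1/π_i (Kac's formula). Here π_1 = (2/15)/(14/17 + 2/15) = (2/15)/(244/255) = 17/122, so E[T_1 | X_0 = 1] = 1/π_1 = (14/17 + 2/15)/(2/15) = (244/255)/(2/15) = 122/17.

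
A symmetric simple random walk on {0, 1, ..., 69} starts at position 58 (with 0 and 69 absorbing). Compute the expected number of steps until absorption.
E[τ | X_0 = 58] = 638

Let v_k = E[τ | X_0 = k]. Boundary: v_0 = v_69 = 0. Recurrence: v_k = 1 + (v_{k-1} + v_{k+1})/2 for 1 ≤ k ≤ 68. The particular solution to v_k − (v_{k-1} + v_{k+1})/2 = 1 is v_k = −k^2. Adding homogeneous solution A + B k and matching boundaries gives v_k = k (69 − k). Substituting k = 58: v_58 = 58 · 11 = 638.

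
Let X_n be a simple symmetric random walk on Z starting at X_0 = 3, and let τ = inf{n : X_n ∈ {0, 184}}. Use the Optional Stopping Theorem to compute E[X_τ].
E[X_τ] = 3

X_n is a martingale and τ is a bounded-mean stopping time (indeed τ is finite a.s. with bounded expectation since the walk is in a bounded region). By the OST, E[X_τ] = E[X_0] = 3. Equivalently: E[X_τ] = 184 · P(hit 184 first) + 0 · P(hit 0 first) = 184 · (3/184) = 3.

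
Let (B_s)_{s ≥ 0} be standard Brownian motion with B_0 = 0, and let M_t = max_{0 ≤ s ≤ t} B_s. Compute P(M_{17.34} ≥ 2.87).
P(M_{17.34} ≥ 2.87) = 2·P(B_{17.34} ≥ 2.87) = 2(1 − Φ(2.87/√17.34)) ≈ 0.4907

By the reflection principle for Brownian motion, P(M_t ≥ a) = 2 · P(B_t ≥ a) for a ≥ 0. Since B_t ~ N(0, t), P(B_t ≥ 2.87) = 1 − Φ(2.87/√t) = 1 − Φ(2.87/√17.34) = 1 − Φ(0.6892). So
  P(M_{17.34} ≥ 2.87) = 2(1 − Φ(0.6892)) ≈ 0.4907.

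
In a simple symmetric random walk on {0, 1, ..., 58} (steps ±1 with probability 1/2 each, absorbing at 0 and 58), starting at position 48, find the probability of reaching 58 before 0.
P(hit 58 before 0) = 48/58 = 24/29

Let u_k = P(hit 58 before 0 | start at k). Then u_0 = 0, u_58 = 1, and u_k = u_{k-1}/2 + u_{k+1}/2 for 1 ≤ k ≤ 57. This harmonic recurrence is solved by u_k = k/58, giving u_48 = 48/58 = 24/29.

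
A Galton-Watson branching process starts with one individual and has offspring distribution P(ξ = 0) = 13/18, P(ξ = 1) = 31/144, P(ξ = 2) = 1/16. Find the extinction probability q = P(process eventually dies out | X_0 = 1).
q = 1

Mean offspring μ = 0·13/18 + 1·31/144 + 2·1/16 = 49/144 ≤ 1. For μ ≤ 1 with offspring not concentrated at 1, the Galton-Watson process goes extinct almost surely, so q = 1.
(Algebraic check: The pgf is f(s) = 13/18 + 31/144·s + 1/16·s². The extinction probability q is the smallest fixed point of f in [0, 1]. Setting s = f(s):
  1/16·s² + (31/144 − 1)·s + 13/18 = 0
  1/16·s² − (13/18 + 1/16)·s + 13/18 = 0
which factors as (s − 1)·(1/16·s − 13/18) = 0, giving roots s = 1 and s = (13/18)/(1/16) = 104/9. Since 104/9 ≥ 1, the smallest root in [0, 1] is s = 1.)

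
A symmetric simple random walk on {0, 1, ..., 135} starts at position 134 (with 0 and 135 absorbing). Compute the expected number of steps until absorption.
E[τ | X_0 = 134] = 134

Let v_k = E[τ | X_0 = k]. Boundary: v_0 = v_135 = 0. Recurrence: v_k = 1 + (v_{k-1} + v_{k+1})/2 for 1 ≤ k ≤ 134. The particular solution to v_k − (v_{k-1} + v_{k+1})/2 = 1 is v_k = −k^2. Adding homogeneous solution A + B k and matching boundaries gives v_k = k (135 − k). Substituting k = 134: v_134 = 134 · 1 = 134.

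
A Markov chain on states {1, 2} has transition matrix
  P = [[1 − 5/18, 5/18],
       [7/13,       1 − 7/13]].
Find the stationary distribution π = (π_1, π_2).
π_1 = 126/191, π_2 = 65/191

Solve πP = π with π_1 + π_2 = 1. From πP = π: π_1 · (1 − 5/18) + π_2 · 7/13 = π_1 ⇒ π_2 · 7/13 = π_1 · 5/18 ⇒ π_2/π_1 = (5/18)/(7/13) = 65/126. Together with π_1 + π_2 = 1:
  π_1 = (7/13)/(5/18 + 7/13) = (7/13)/(191/234) = 126/191,
  π_2 = (5/18)/(5/18 + 7/13) = (5/18)/(191/234) = 65/191.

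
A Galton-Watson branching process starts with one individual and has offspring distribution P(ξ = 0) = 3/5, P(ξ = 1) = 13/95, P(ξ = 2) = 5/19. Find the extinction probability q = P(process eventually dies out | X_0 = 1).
q = 1

Mean offspring μ = 0·3/5 + 1·13/95 + 2·5/19 = 63/95 ≤ 1. For μ ≤ 1 with offspring not concentrated at 1, the Galton-Watson process goes extinct almost surely, so q = 1.
(Algebraic check: The pgf is f(s) = 3/5 + 13/95·s + 5/19·s². The extinction probability q is the smallest fixed point of f in [0, 1]. Setting s = f(s):
  5/19·s² + (13/95 − 1)·s + 3/5 = 0
  5/19·s² − (3/5 + 5/19)·s + 3/5 = 0
which factors as (s − 1)·(5/19·s − 3/5) = 0, giving roots s = 1 and s = (3/5)/(5/19) = 57/25. Since 57/25 ≥ 1, the smallest root in [0, 1] is s = 1.)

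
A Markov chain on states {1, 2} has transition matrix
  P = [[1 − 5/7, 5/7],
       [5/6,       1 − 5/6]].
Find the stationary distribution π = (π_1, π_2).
π_1 = 7/13, π_2 = 6/13

Solve πP = π with π_1 + π_2 = 1. From πP = π: π_1 · (1 − 5/7) + π_2 · 5/6 = π_1 ⇒ π_2 · 5/6 = π_1 · 5/7 ⇒ π_2/π_1 = (5/7)/(5/6) = 6/7. Together with π_1 + π_2 = 1:
  π_1 = (5/6)/(5/7 + 5/6) = (5/6)/(65/42) = 7/13,
  π_2 = (5/7)/(5/7 + 5/6) = (5/7)/(65/42) = 6/13.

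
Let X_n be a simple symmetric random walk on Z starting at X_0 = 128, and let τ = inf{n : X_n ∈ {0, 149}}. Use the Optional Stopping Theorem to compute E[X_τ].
E[X_τ] = 128

X_n is a martingale and τ is a bounded-mean stopping time (indeed τ is finite a.s. with bounded expectation since the walk is in a bounded region). By the OST, E[X_τ] = E[X_0] = 128. Equivalently: E[X_τ] = 149 · P(hit 149 first) + 0 · P(hit 0 first) = 149 · (128/149) = 128.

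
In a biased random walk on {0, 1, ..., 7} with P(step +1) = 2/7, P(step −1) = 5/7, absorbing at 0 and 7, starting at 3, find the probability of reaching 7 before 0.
P(hit 7 before 0) = (1 − (5/2)^3) / (1 − (5/2)^7) = 624/25999

Let u_k denote P(reach 7 before 0 | start at k). Boundary: u_0 = 0, u_7 = 1. Recurrence: u_k = 2/7·u_{k+1} + 5/7·u_{k-1} for 1 ≤ k ≤ 6. Try u_k = A + B·r^k with r = q/p = (5/7)/(2/7) = 5/2. Substitution satisfies the recurrence; boundary conditions give:
  u_k = (1 − r^k) / (1 − r^N) = (1 − (5/2)^3) / (1 − (5/2)^7) = 624/25999.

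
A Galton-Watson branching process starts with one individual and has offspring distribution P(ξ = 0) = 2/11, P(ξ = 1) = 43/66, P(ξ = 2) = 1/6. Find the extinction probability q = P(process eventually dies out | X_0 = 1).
q = 1

Mean offspring μ = 0·2/11 + 1·43/66 + 2·1/6 = 65/66 ≤ 1. For μ ≤ 1 with offspring not concentrated at 1, the Galton-Watson process goes extinct almost surely, so q = 1.
(Algebraic check: The pgf is f(s) = 2/11 + 43/66·s + 1/6·s². The extinction probability q is the smallest fixed point of f in [0, 1]. Setting s = f(s):
  1/6·s² + (43/66 − 1)·s + 2/11 = 0
  1/6·s² − (2/11 + 1/6)·s + 2/11 = 0
which factors as (s − 1)·(1/6·s − 2/11) = 0, giving roots s = 1 and s = (2/11)/(1/6) = 12/11. Since 12/11 ≥ 1, the smallest root in [0, 1] is s = 1.)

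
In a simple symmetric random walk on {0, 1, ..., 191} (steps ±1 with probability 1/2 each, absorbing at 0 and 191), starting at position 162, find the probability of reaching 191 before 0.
P(hit 191 before 0) = 162/191

Let u_k = P(hit 191 before 0 | start at k). Then u_0 = 0, u_191 = 1, and u_k = u_{k-1}/2 + u_{k+1}/2 for 1 ≤ k ≤ 190. This harmonic recurrence is solved by u_k = k/191, giving u_162 = 162/191.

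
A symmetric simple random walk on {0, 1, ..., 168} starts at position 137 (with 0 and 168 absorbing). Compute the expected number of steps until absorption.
E[τ | X_0 = 137] = 4247

Let v_k = E[τ | X_0 = k]. Boundary: v_0 = v_168 = 0. Recurrence: v_k = 1 + (v_{k-1} + v_{k+1})/2 for 1 ≤ k ≤ 167. The particular solution to v_k − (v_{k-1} + v_{k+1})/2 = 1 is v_k = −k^2. Adding homogeneous solution A + B k and matching boundaries gives v_k = k (168 − k). Substituting k = 137: v_137 = 137 · 31 = 4247.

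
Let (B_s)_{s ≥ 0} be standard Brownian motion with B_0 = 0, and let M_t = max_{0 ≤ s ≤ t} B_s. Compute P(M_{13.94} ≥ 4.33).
P(M_{13.94} ≥ 4.33) = 2·P(B_{13.94} ≥ 4.33) = 2(1 − Φ(4.33/√13.94)) ≈ 0.2462

By the reflection principle for Brownian motion, P(M_t ≥ a) = 2 · P(B_t ≥ a) for a ≥ 0. Since B_t ~ N(0, t), P(B_t ≥ 4.33) = 1 − Φ(4.33/√t) = 1 − Φ(4.33/√13.94) = 1 − Φ(1.1597). So
  P(M_{13.94} ≥ 4.33) = 2(1 − Φ(1.1597)) ≈ 0.2462.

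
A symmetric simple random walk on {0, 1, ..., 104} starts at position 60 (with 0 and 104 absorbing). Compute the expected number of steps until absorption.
E[τ | X_0 = 60] = 2640

Let v_k = E[τ | X_0 = k]. Boundary: v_0 = v_104 = 0. Recurrence: v_k = 1 + (v_{k-1} + v_{k+1})/2 for 1 ≤ k ≤ 103. The particular solution to v_k − (v_{k-1} + v_{k+1})/2 = 1 is v_k = −k^2. Adding homogeneous solution A + B k and matching boundaries gives v_k = k (104 − k). Substituting k = 60: v_60 = 60 · 44 = 2640.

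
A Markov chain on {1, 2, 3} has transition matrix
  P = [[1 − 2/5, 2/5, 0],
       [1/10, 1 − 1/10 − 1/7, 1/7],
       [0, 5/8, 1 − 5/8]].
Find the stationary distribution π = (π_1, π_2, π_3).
π = (35/207, 140/207, 32/207)

This is a birth-death chain on three states, which satisfies detailed balance: π_1 · P_{12} = π_2 · P_{21} and π_2 · P_{23} = π_3 · P_{32}.
From π_1 · 2/5 = π_2 · 1/10: π_2/π_1 = (2/5)/(1/10) = 4.
From π_2 · 1/7 = π_3 · 5/8: π_3/π_2 = (1/7)/(5/8) = 8/35.
Take π_1 proportional to 1; then unnormalized π = (1, 4, 32/35). Normalize by dividing by the sum 207/35:
  π = (35/207, 140/207, 32/207).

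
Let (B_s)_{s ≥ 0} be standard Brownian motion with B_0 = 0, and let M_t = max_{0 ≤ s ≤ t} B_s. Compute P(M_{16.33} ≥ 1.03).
P(M_{16.33} ≥ 1.03) = 2·P(B_{16.33} ≥ 1.03) = 2(1 − Φ(1.03/√16.33)) ≈ 0.7988

By the reflection principle for Brownian motion, P(M_t ≥ a) = 2 · P(B_t ≥ a) for a ≥ 0. Since B_t ~ N(0, t), P(B_t ≥ 1.03) = 1 − Φ(1.03/√t) = 1 − Φ(1.03/√16.33) = 1 − Φ(0.2549). So
  P(M_{16.33} ≥ 1.03) = 2(1 − Φ(0.2549)) ≈ 0.7988.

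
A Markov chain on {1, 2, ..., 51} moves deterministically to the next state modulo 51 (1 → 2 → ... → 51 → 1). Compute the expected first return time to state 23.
E[T_23 | X_0 = 23] = 51

The chain cycles deterministically, so starting at state 23 it returns in exactly 51 steps. Equivalently, the stationary distribution is uniform π_j = 1/51 for every state j, so by Kac's formula E[T_23] = 1/π_23 = 51.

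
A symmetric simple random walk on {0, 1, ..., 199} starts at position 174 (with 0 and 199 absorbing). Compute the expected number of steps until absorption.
E[τ | X_0 = 174] = 4350

Let v_k = E[τ | X_0 = k]. Boundary: v_0 = v_199 = 0. Recurrence: v_k = 1 + (v_{k-1} + v_{k+1})/2 for 1 ≤ k ≤ 198. The particular solution to v_k − (v_{k-1} + v_{k+1})/2 = 1 is v_k = −k^2. Adding homogeneous solution A + B k and matching boundaries gives v_k = k (199 − k). Substituting k = 174: v_174 = 174 · 25 = 4350.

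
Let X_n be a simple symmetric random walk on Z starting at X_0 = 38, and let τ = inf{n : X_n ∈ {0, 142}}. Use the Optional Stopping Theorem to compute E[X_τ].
E[X_τ] = 38

X_n is a martingale and τ is a bounded-mean stopping time (indeed τ is finite a.s. with bounded expectation since the walk is in a bounded region). By the OST, E[X_τ] = E[X_0] = 38. Equivalently: E[X_τ] = 142 · P(hit 142 first) + 0 · P(hit 0 first) = 142 · (38/142) = 38.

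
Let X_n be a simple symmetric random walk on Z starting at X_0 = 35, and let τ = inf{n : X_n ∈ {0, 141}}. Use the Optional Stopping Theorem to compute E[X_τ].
E[X_τ] = 35

X_n is a martingale and τ is a bounded-mean stopping time (indeed τ is finite a.s. with bounded expectation since the walk is in a bounded region). By the OST, E[X_τ] = E[X_0] = 35. Equivalently: E[X_τ] = 141 · P(hit 141 first) + 0 · P(hit 0 first) = 141 · (35/141) = 35.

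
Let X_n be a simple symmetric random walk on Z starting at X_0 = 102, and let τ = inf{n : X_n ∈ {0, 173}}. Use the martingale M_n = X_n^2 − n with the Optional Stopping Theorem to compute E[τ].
E[τ] = 7242

M_n = X_n^2 − n is a martingale (since E[X_{n+1}^2 | F_n] = X_n^2 + 1). By OST (τ has finite mean in a bounded region), E[M_τ] = E[M_0] = X_0^2 − 0 = 102^2 = 10404. Also E[M_τ] = E[X_τ^2] − E[τ]. The walk exits at 0 or 173, with P(hit 173 first) = 102/173, so E[X_τ^2] = 173^2 · 102/173 + 0 = 17646. Thus E[τ] = E[X_τ^2] − E[M_τ] = 17646 − 10404 = 7242 = 102(173 − 102) = 7242.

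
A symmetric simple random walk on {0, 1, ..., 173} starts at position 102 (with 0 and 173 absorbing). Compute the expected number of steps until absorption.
E[τ | X_0 = 102] = 7242

Let v_k = E[τ | X_0 = k]. Boundary: v_0 = v_173 = 0. Recurrence: v_k = 1 + (v_{k-1} + v_{k+1})/2 for 1 ≤ k ≤ 172. The particular solution to v_k − (v_{k-1} + v_{k+1})/2 = 1 is v_k = −k^2. Adding homogeneous solution A + B k and matching boundaries gives v_k = k (173 − k). Substituting k = 102: v_102 = 102 · 71 = 7242.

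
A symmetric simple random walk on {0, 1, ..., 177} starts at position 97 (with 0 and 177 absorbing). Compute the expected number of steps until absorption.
E[τ | X_0 = 97] = 7760

Let v_k = E[τ | X_0 = k]. Boundary: v_0 = v_177 = 0. Recurrence: v_k = 1 + (v_{k-1} + v_{k+1})/2 for 1 ≤ k ≤ 176. The particular solution to v_k − (v_{k-1} + v_{k+1})/2 = 1 is v_k = −k^2. Adding homogeneous solution A + B k and matching boundaries gives v_k = k (177 − k). Substituting k = 97: v_97 = 97 · 80 = 7760.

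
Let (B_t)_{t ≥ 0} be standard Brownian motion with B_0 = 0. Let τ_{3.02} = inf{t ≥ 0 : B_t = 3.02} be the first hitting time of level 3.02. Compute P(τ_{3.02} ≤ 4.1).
P(τ_{3.02} ≤ 4.1) = 2(1 − Φ(3.02/√4.1)) = 2(1 − Φ(1.4915)) ≈ 0.1358

By the reflection principle for standard BM, P(τ_b ≤ t) = 2 · P(B_t ≥ b). Since B_t ~ N(0, t), P(B_t ≥ 3.02) = 1 − Φ(3.02/√t) = 1 − Φ(3.02/√4.1) = 1 − Φ(1.4915) ≈ 0.06792. Doubling: P(τ_{3.02} ≤ 4.1) ≈ 2 · 0.06792 = 0.13584 ≈ 0.1358.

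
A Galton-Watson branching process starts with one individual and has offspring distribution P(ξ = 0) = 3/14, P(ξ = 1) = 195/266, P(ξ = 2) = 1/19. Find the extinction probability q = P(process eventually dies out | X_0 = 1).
q = 1

Mean offspring μ = 0·3/14 + 1·195/266 + 2·1/19 = 223/266 ≤ 1. For μ ≤ 1 with offspring not concentrated at 1, the Galton-Watson process goes extinct almost surely, so q = 1.
(Algebraic check: The pgf is f(s) = 3/14 + 195/266·s + 1/19·s². The extinction probability q is the smallest fixed point of f in [0, 1]. Setting s = f(s):
  1/19·s² + (195/266 − 1)·s + 3/14 = 0
  1/19·s² − (3/14 + 1/19)·s + 3/14 = 0
which factors as (s − 1)·(1/19·s − 3/14) = 0, giving roots s = 1 and s = (3/14)/(1/19) = 57/14. Since 57/14 ≥ 1, the smallest root in [0, 1] is s = 1.)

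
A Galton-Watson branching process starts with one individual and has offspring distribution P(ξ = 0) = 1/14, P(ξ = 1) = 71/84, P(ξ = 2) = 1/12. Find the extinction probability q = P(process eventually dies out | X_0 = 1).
q = 6/7

The pgf is f(s) = 1/14 + 71/84·s + 1/12·s². The extinction probability q is the smallest fixed point of f in [0, 1]. Setting s = f(s):
  1/12·s² + (71/84 − 1)·s + 1/14 = 0
  1/12·s² − (1/14 + 1/12)·s + 1/14 = 0
which factors as (s − 1)·(1/12·s − 1/14) = 0, giving roots s = 1 and s = (1/14)/(1/12) = 6/7.
Mean offspring μ = 71/84 + 2·1/12 = 85/84 > 1 (supercritical), so q < 1. The extinction probability is the smaller root: q = (1/14)/(1/12) = 6/7.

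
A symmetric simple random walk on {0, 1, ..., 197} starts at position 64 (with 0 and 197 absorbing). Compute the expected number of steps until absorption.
E[τ | X_0 = 64] = 8512

Let v_k = E[τ | X_0 = k]. Boundary: v_0 = v_197 = 0. Recurrence: v_k = 1 + (v_{k-1} + v_{k+1})/2 for 1 ≤ k ≤ 196. The particular solution to v_k − (v_{k-1} + v_{k+1})/2 = 1 is v_k = −k^2. Adding homogeneous solution A + B k and matching boundaries gives v_k = k (197 − k). Substituting k = 64: v_64 = 64 · 133 = 8512.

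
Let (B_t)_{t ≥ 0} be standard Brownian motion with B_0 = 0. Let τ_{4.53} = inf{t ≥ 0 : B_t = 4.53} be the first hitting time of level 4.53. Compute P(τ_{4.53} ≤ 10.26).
P(τ_{4.53} ≤ 10.26) = 2(1 − Φ(4.53/√10.26)) = 2(1 − Φ(1.4142)) ≈ 0.1573

By the reflection principle for standard BM, P(τ_b ≤ t) = 2 · P(B_t ≥ b). Since B_t ~ N(0, t), P(B_t ≥ 4.53) = 1 − Φ(4.53/√t) = 1 − Φ(4.53/√10.26) = 1 − Φ(1.4142) ≈ 0.07865. Doubling: P(τ_{4.53} ≤ 10.26) ≈ 2 · 0.07865 = 0.15730 ≈ 0.1573.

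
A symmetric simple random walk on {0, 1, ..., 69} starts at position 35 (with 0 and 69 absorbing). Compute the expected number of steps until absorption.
E[τ | X_0 = 35] = 1190

Let v_k = E[τ | X_0 = k]. Boundary: v_0 = v_69 = 0. Recurrence: v_k = 1 + (v_{k-1} + v_{k+1})/2 for 1 ≤ k ≤ 68. The particular solution to v_k − (v_{k-1} + v_{k+1})/2 = 1 is v_k = −k^2. Adding homogeneous solution A + B k and matching boundaries gives v_k = k (69 − k). Substituting k = 35: v_35 = 35 · 34 = 1190.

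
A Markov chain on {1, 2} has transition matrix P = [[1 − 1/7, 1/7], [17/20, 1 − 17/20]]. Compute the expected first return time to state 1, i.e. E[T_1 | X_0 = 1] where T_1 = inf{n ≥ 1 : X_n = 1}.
E[T_1 | X_0 = 1] = 1/π_1 = 139/119

For an irreducible recurrent Markov chain with stationary distribution π, E[T_i | X_0 = i] = 1/π_i (Kac's formula). Here π_1 = (17/20)/(1/7 + 17/20) = (17/20)/(139/140) = 119/139, so E[T_1 | X_0 = 1] = 1/π_1 = (1/7 + 17/20)/(17/20) = (139/140)/(17/20) = 139/119.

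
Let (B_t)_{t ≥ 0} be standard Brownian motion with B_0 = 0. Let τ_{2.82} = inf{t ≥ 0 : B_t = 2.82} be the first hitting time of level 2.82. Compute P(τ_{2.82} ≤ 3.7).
P(τ_{2.82} ≤ 3.7) = 2(1 − Φ(2.82/√3.7)) = 2(1 − Φ(1.4660)) ≈ 0.1426

By the reflection principle for standard BM, P(τ_b ≤ t) = 2 · P(B_t ≥ b). Since B_t ~ N(0, t), P(B_t ≥ 2.82) = 1 − Φ(2.82/√t) = 1 − Φ(2.82/√3.7) = 1 − Φ(1.4660) ≈ 0.07132. Doubling: P(τ_{2.82} ≤ 3.7) ≈ 2 · 0.07132 = 0.14264 ≈ 0.1426.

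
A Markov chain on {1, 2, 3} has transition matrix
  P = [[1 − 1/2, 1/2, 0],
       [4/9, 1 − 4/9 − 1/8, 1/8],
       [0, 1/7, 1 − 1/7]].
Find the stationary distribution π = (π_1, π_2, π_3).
π = (64/199, 72/199, 63/199)

This is a birth-death chain on three states, which satisfies detailed balance: π_1 · P_{12} = π_2 · P_{21} and π_2 · P_{23} = π_3 · P_{32}.
From π_1 · 1/2 = π_2 · 4/9: π_2/π_1 = (1/2)/(4/9) = 9/8.
From π_2 · 1/8 = π_3 · 1/7: π_3/π_2 = (1/8)/(1/7) = 7/8.
Take π_1 proportional to 1; then unnormalized π = (1, 9/8, 63/64). Normalize by dividing by the sum 199/64:
  π = (64/199, 72/199, 63/199).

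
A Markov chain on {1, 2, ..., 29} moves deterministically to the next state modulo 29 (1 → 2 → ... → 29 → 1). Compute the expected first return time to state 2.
E[T_2 | X_0 = 2] = 29

The chain cycles deterministically, so starting at state 2 it returns in exactly 29 steps. Equivalently, the stationary distribution is uniform π_j = 1/29 for every state j, so by Kac's formula E[T_2] = 1/π_2 = 29.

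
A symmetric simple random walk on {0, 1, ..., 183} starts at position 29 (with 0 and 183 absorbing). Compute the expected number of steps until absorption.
E[τ | X_0 = 29] = 4466

Let v_k = E[τ | X_0 = k]. Boundary: v_0 = v_183 = 0. Recurrence: v_k = 1 + (v_{k-1} + v_{k+1})/2 for 1 ≤ k ≤ 182. The particular solution to v_k − (v_{k-1} + v_{k+1})/2 = 1 is v_k = −k^2. Adding homogeneous solution A + B k and matching boundaries gives v_k = k (183 − k). Substituting k = 29: v_29 = 29 · 154 = 4466.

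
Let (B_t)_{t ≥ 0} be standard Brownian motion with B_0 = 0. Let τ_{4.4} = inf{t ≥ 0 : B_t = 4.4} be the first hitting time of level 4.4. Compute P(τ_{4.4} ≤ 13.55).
P(τ_{4.4} ≤ 13.55) = 2(1 − Φ(4.4/√13.55)) = 2(1 − Φ(1.1953)) ≈ 0.2320

By the reflection principle for standard BM, P(τ_b ≤ t) = 2 · P(B_t ≥ b). Since B_t ~ N(0, t), P(B_t ≥ 4.4) = 1 − Φ(4.4/√t) = 1 − Φ(4.4/√13.55) = 1 − Φ(1.1953) ≈ 0.11598. Doubling: P(τ_{4.4} ≤ 13.55) ≈ 2 · 0.11598 = 0.23196 ≈ 0.2320.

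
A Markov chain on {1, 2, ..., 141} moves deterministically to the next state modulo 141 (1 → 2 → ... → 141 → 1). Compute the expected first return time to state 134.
E[T_134 | X_0 = 134] = 141

The chain cycles deterministically, so starting at state 134 it returns in exactly 141 steps. Equivalently, the stationary distribution is uniform π_j = 1/141 for every state j, so by Kac's formula E[T_134] = 1/π_134 = 141.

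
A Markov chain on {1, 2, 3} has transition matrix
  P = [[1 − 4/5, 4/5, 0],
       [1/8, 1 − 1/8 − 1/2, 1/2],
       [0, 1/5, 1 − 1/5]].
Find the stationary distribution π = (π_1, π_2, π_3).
π = (5/117, 32/117, 80/117)

This is a birth-death chain on three states, which satisfies detailed balance: π_1 · P_{12} = π_2 · P_{21} and π_2 · P_{23} = π_3 · P_{32}.
From π_1 · 4/5 = π_2 · 1/8: π_2/π_1 = (4/5)/(1/8) = 32/5.
From π_2 · 1/2 = π_3 · 1/5: π_3/π_2 = (1/2)/(1/5) = 5/2.
Take π_1 proportional to 1; then unnormalized π = (1, 32/5, 16). Normalize by dividing by the sum 117/5:
  π = (5/117, 32/117, 80/117).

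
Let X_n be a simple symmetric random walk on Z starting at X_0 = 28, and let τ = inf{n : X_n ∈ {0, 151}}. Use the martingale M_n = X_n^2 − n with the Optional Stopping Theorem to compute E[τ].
E[τ] = 3444

M_n = X_n^2 − n is a martingale (since E[X_{n+1}^2 | F_n] = X_n^2 + 1). By OST (τ has finite mean in a bounded region), E[M_τ] = E[M_0] = X_0^2 − 0 = 28^2 = 784. Also E[M_τ] = E[X_τ^2] − E[τ]. The walk exits at 0 or 151, with P(hit 151 first) = 28/151, so E[X_τ^2] = 151^2 · 28/151 + 0 = 4228. Thus E[τ] = E[X_τ^2] − E[M_τ] = 4228 − 784 = 3444 = 28(151 − 28) = 3444.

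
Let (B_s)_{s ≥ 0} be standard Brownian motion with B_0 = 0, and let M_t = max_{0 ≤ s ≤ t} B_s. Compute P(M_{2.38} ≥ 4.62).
P(M_{2.38} ≥ 4.62) = 2·P(B_{2.38} ≥ 4.62) = 2(1 − Φ(4.62/√2.38)) ≈ 0.0027

By the reflection principle for Brownian motion, P(M_t ≥ a) = 2 · P(B_t ≥ a) for a ≥ 0. Since B_t ~ N(0, t), P(B_t ≥ 4.62) = 1 − Φ(4.62/√t) = 1 − Φ(4.62/√2.38) = 1 − Φ(2.9947). So
  P(M_{2.38} ≥ 4.62) = 2(1 − Φ(2.9947)) ≈ 0.0027.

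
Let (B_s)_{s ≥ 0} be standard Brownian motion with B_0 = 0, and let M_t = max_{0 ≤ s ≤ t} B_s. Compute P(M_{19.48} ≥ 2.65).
P(M_{19.48} ≥ 2.65) = 2·P(B_{19.48} ≥ 2.65) = 2(1 − Φ(2.65/√19.48)) ≈ 0.5482

By the reflection principle for Brownian motion, P(M_t ≥ a) = 2 · P(B_t ≥ a) for a ≥ 0. Since B_t ~ N(0, t), P(B_t ≥ 2.65) = 1 − Φ(2.65/√t) = 1 − Φ(2.65/√19.48) = 1 − Φ(0.6004). So
  P(M_{19.48} ≥ 2.65) = 2(1 − Φ(0.6004)) ≈ 0.5482.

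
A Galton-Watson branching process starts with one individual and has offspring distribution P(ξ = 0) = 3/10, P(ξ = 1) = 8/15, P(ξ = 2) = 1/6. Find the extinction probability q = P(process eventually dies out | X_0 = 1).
q = 1

Mean offspring μ = 0·3/10 + 1·8/15 + 2·1/6 = 13/15 ≤ 1. For μ ≤ 1 with offspring not concentrated at 1, the Galton-Watson process goes extinct almost surely, so q = 1.
(Algebraic check: The pgf is f(s) = 3/10 + 8/15·s + 1/6·s². The extinction probability q is the smallest fixed point of f in [0, 1]. Setting s = f(s):
  1/6·s² + (8/15 − 1)·s + 3/10 = 0
  1/6·s² − (3/10 + 1/6)·s + 3/10 = 0
which factors as (s − 1)·(1/6·s − 3/10) = 0, giving roots s = 1 and s = (3/10)/(1/6) = 9/5. Since 9/5 ≥ 1, the smallest root in [0, 1] is s = 1.)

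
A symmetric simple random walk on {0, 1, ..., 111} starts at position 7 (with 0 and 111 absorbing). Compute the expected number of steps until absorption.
E[τ | X_0 = 7] = 728

Let v_k = E[τ | X_0 = k]. Boundary: v_0 = v_111 = 0. Recurrence: v_k = 1 + (v_{k-1} + v_{k+1})/2 for 1 ≤ k ≤ 110. The particular solution to v_k − (v_{k-1} + v_{k+1})/2 = 1 is v_k = −k^2. Adding homogeneous solution A + B k and matching boundaries gives v_k = k (111 − k). Substituting k = 7: v_7 = 7 · 104 = 728.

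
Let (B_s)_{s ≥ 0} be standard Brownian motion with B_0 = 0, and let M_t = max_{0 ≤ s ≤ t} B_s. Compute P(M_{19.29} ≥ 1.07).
P(M_{19.29} ≥ 1.07) = 2·P(B_{19.29} ≥ 1.07) = 2(1 − Φ(1.07/√19.29)) ≈ 0.8075

By the reflection principle for Brownian motion, P(M_t ≥ a) = 2 · P(B_t ≥ a) for a ≥ 0. Since B_t ~ N(0, t), P(B_t ≥ 1.07) = 1 − Φ(1.07/√t) = 1 − Φ(1.07/√19.29) = 1 − Φ(0.2436). So
  P(M_{19.29} ≥ 1.07) = 2(1 − Φ(0.2436)) ≈ 0.8075.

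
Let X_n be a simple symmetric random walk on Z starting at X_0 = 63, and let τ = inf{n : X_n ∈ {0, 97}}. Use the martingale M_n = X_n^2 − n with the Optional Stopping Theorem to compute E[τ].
E[τ] = 2142

M_n = X_n^2 − n is a martingale (since E[X_{n+1}^2 | F_n] = X_n^2 + 1). By OST (τ has finite mean in a bounded region), E[M_τ] = E[M_0] = X_0^2 − 0 = 63^2 = 3969. Also E[M_τ] = E[X_τ^2] − E[τ]. The walk exits at 0 or 97, with P(hit 97 first) = 63/97, so E[X_τ^2] = 97^2 · 63/97 + 0 = 6111. Thus E[τ] = E[X_τ^2] − E[M_τ] = 6111 − 3969 = 2142 = 63(97 − 63) = 2142.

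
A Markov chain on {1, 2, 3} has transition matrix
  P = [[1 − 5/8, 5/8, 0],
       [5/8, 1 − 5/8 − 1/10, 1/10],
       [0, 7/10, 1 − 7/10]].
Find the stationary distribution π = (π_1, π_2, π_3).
π = (7/15, 7/15, 1/15)

This is a birth-death chain on three states, which satisfies detailed balance: π_1 · P_{12} = π_2 · P_{21} and π_2 · P_{23} = π_3 · P_{32}.
From π_1 · 5/8 = π_2 · 5/8: π_2/π_1 = (5/8)/(5/8) = 1.
From π_2 · 1/10 = π_3 · 7/10: π_3/π_2 = (1/10)/(7/10) = 1/7.
Take π_1 proportional to 1; then unnormalized π = (1, 1, 1/7). Normalize by dividing by the sum 15/7:
  π = (7/15, 7/15, 1/15).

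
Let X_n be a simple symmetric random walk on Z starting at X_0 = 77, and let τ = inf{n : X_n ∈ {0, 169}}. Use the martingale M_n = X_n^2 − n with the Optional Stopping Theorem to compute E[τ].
E[τ] = 7084

M_n = X_n^2 − n is a martingale (since E[X_{n+1}^2 | F_n] = X_n^2 + 1). By OST (τ has finite mean in a bounded region), E[M_τ] = E[M_0] = X_0^2 − 0 = 77^2 = 5929. Also E[M_τ] = E[X_τ^2] − E[τ]. The walk exits at 0 or 169, with P(hit 169 first) = 77/169, so E[X_τ^2] = 169^2 · 77/169 + 0 = 13013. Thus E[τ] = E[X_τ^2] − E[M_τ] = 13013 − 5929 = 7084 = 77(169 − 77) = 7084.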